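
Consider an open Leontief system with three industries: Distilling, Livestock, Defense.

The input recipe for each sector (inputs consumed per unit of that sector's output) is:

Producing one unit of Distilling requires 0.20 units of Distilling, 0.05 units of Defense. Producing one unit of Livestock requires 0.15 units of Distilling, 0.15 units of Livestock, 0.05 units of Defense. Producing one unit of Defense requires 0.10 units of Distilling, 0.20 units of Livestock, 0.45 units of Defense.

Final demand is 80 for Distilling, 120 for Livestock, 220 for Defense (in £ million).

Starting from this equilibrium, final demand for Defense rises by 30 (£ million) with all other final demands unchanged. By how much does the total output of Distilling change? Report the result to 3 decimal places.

I − A =
  [   0.80    -0.15    -0.10]
  [   0.00     0.85    -0.20]
  [  -0.05    -0.05     0.55]
Cofactors of I−A, C_ij = (−1)^(i+j)·(minor ij) (rows/columns in the sector order above):
  C_11 = (0.85)(0.55) − (-0.20)(-0.05) = 0.4575
  C_12 = −[(0.00)(0.55) − (-0.20)(-0.05)] = 0.0100
  C_13 = (0.00)(-0.05) − (0.85)(-0.05) = 0.0425
  C_21 = −[(-0.15)(0.55) − (-0.10)(-0.05)] = 0.0875
  C_22 = (0.80)(0.55) − (-0.10)(-0.05) = 0.4350
  C_23 = −[(0.80)(-0.05) − (-0.15)(-0.05)] = 0.0475
  C_31 = (-0.15)(-0.20) − (-0.10)(0.85) = 0.1150
  C_32 = −[(0.80)(-0.20) − (-0.10)(0.00)] = 0.1600
  C_33 = (0.80)(0.85) − (-0.15)(0.00) = 0.6800
det(I−A) = Σ_j (I−A)_1j·C_1j = (0.80)(0.4575) + (-0.15)(0.0100) + (-0.10)(0.0425) = 0.36025
adj(I−A) = Cᵀ =
  [ 0.4575   0.0875   0.1150]
  [ 0.0100   0.4350   0.1600]
  [ 0.0425   0.0475   0.6800]
(I − A)⁻¹ = adj(I−A) / det(I−A) ≈
  [   1.2700     0.2429     0.3192]
  [   0.0278     1.2075     0.4441]
  [   0.1180     0.1319     1.8876]
Δx = (I − A)⁻¹ Δd with Δd having +30 in the Defense component and 0 elsewhere.
So Δx_1 = L_13 · (+30), where L_13 = adj(I−A)_13 / det(I−A) = 0.1150 / 0.36025.
Δx_1 = 0.1150 × (+30) / 0.36025 = 3.45 / 0.36025 ≈ 9.577.

Δx_1 = 9.577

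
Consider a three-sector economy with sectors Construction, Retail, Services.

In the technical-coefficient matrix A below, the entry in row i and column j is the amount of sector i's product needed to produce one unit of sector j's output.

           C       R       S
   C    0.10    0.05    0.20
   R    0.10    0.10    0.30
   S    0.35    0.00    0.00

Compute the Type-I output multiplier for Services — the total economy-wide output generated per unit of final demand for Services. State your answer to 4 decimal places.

m_S = 1.7509

I − A =
  [   0.90    -0.05    -0.20]
  [  -0.10     0.90    -0.30]
  [  -0.35     0.00     1.00]
Cofactors of I−A, C_ij = (−1)^(i+j)·(minor ij) (rows/columns in the sector order above):
  C_11 = (0.90)(1.00) − (-0.30)(0.00) = 0.9000
  C_12 = −[(-0.10)(1.00) − (-0.30)(-0.35)] = 0.2050
  C_13 = (-0.10)(0.00) − (0.90)(-0.35) = 0.3150
  C_21 = −[(-0.05)(1.00) − (-0.20)(0.00)] = 0.0500
  C_22 = (0.90)(1.00) − (-0.20)(-0.35) = 0.8300
  C_23 = −[(0.90)(0.00) − (-0.05)(-0.35)] = 0.0175
  C_31 = (-0.05)(-0.30) − (-0.20)(0.90) = 0.1950
  C_32 = −[(0.90)(-0.30) − (-0.20)(-0.10)] = 0.2900
  C_33 = (0.90)(0.90) − (-0.05)(-0.10) = 0.8050
det(I−A) = Σ_j (I−A)_1j·C_1j = (0.90)(0.9000) + (-0.05)(0.2050) + (-0.20)(0.3150) = 0.73675
adj(I−A) = Cᵀ =
  [ 0.9000   0.0500   0.1950]
  [ 0.2050   0.8300   0.2900]
  [ 0.3150   0.0175   0.8050]
(I − A)⁻¹ = adj(I−A) / det(I−A) ≈
  [   1.22158     0.06787     0.26468]
  [   0.27825     1.12657     0.39362]
  [   0.42755     0.02375     1.09264]
The output multiplier for sector j is the column-j sum of the Leontief inverse (I − A)⁻¹ = adj(I−A) / det(I−A).
Column S of adj(I−A): (0.1950, 0.2900, 0.8050); det(I−A) = 0.73675.
m_S = (0.1950 + 0.2900 + 0.8050) / 0.73675 = 1.29 / 0.73675 ≈ 1.7509.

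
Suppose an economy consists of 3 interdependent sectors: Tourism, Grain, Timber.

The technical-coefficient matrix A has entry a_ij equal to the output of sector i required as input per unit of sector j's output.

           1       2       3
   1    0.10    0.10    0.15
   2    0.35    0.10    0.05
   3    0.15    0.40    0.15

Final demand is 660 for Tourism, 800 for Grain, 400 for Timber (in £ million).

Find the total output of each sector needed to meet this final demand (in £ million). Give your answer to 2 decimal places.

x_1 = 1108.48, x_2 = 1393.40, x_3 = 1321.92

I − A =
  [   0.90    -0.10    -0.15]
  [  -0.35     0.90    -0.05]
  [  -0.15    -0.40     0.85]
Cofactors of I−A, C_ij = (−1)^(i+j)·(minor ij) (rows/columns in the sector order above):
  C_11 = (0.90)(0.85) − (-0.05)(-0.40) = 0.7450
  C_12 = −[(-0.35)(0.85) − (-0.05)(-0.15)] = 0.3050
  C_13 = (-0.35)(-0.40) − (0.90)(-0.15) = 0.2750
  C_21 = −[(-0.10)(0.85) − (-0.15)(-0.40)] = 0.1450
  C_22 = (0.90)(0.85) − (-0.15)(-0.15) = 0.7425
  C_23 = −[(0.90)(-0.40) − (-0.10)(-0.15)] = 0.3750
  C_31 = (-0.10)(-0.05) − (-0.15)(0.90) = 0.1400
  C_32 = −[(0.90)(-0.05) − (-0.15)(-0.35)] = 0.0975
  C_33 = (0.90)(0.90) − (-0.10)(-0.35) = 0.7750
det(I−A) = Σ_j (I−A)_1j·C_1j = (0.90)(0.7450) + (-0.10)(0.3050) + (-0.15)(0.2750) = 0.59875
adj(I−A) = Cᵀ =
  [ 0.7450   0.1450   0.1400]
  [ 0.3050   0.7425   0.0975]
  [ 0.2750   0.3750   0.7750]
(I − A)⁻¹ = adj(I−A) / det(I−A) ≈
  [   1.2443     0.2422     0.2338]
  [   0.5094     1.2401     0.1628]
  [   0.4593     0.6263     1.2944]
x = (I − A)⁻¹ d = adj(I−A)·d / det(I−A), with det(I−A) = 0.59875:
  x_1 = (0.7450·660 + 0.1450·800 + 0.1400·400) / 0.59875 = 663.70 / 0.59875 ≈ 1108.48
  x_2 = (0.3050·660 + 0.7425·800 + 0.0975·400) / 0.59875 = 834.30 / 0.59875 ≈ 1393.40
  x_3 = (0.2750·660 + 0.3750·800 + 0.7750·400) / 0.59875 = 791.50 / 0.59875 ≈ 1321.92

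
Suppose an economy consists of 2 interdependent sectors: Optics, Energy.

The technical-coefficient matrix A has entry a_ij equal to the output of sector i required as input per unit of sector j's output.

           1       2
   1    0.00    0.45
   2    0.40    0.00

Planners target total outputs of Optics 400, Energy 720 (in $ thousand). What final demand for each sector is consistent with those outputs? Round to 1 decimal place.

I − A =
  [   1.00    -0.45]
  [  -0.40     1.00]
d = (I − A) x:
  d_1 = (+1.00)·400 + (-0.45)·720 = 76.0
  d_2 = (-0.40)·400 + (+1.00)·720 = 560.0

d_1 = 76.0, d_2 = 560.0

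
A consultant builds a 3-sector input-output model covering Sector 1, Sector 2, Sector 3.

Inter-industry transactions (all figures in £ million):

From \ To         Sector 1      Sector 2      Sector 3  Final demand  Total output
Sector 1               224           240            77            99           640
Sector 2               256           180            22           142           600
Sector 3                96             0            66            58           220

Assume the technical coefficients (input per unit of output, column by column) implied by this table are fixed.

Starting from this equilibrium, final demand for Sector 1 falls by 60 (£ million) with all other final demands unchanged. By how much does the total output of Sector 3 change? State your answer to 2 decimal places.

Δx_3 = -38.47

Technical coefficients a_ij = z_ij / X_j:
  a_11 = 224/640 = 0.35, a_21 = 256/640 = 0.40, a_31 = 96/640 = 0.15
  a_12 = 240/600 = 0.40, a_22 = 180/600 = 0.30, a_32 = 0/600 = 0.00
  a_13 = 77/220 = 0.35, a_23 = 22/220 = 0.10, a_33 = 66/220 = 0.30
I − A =
  [   0.65    -0.40    -0.35]
  [  -0.40     0.70    -0.10]
  [  -0.15     0.00     0.70]
Cofactors of I−A, C_ij = (−1)^(i+j)·(minor ij) (rows/columns in the sector order above):
  C_11 = (0.70)(0.70) − (-0.10)(0.00) = 0.4900
  C_12 = −[(-0.40)(0.70) − (-0.10)(-0.15)] = 0.2950
  C_13 = (-0.40)(0.00) − (0.70)(-0.15) = 0.1050
  C_21 = −[(-0.40)(0.70) − (-0.35)(0.00)] = 0.2800
  C_22 = (0.65)(0.70) − (-0.35)(-0.15) = 0.4025
  C_23 = −[(0.65)(0.00) − (-0.40)(-0.15)] = 0.0600
  C_31 = (-0.40)(-0.10) − (-0.35)(0.70) = 0.2850
  C_32 = −[(0.65)(-0.10) − (-0.35)(-0.40)] = 0.2050
  C_33 = (0.65)(0.70) − (-0.40)(-0.40) = 0.2950
det(I−A) = Σ_j (I−A)_1j·C_1j = (0.65)(0.4900) + (-0.40)(0.2950) + (-0.35)(0.1050) = 0.16375
adj(I−A) = Cᵀ =
  [ 0.4900   0.2800   0.2850]
  [ 0.2950   0.4025   0.2050]
  [ 0.1050   0.0600   0.2950]
(I − A)⁻¹ = adj(I−A) / det(I−A) ≈
  [   2.9924     1.7099     1.7405]
  [   1.8015     2.4580     1.2519]
  [   0.6412     0.3664     1.8015]
Δx = (I − A)⁻¹ Δd with Δd having -60 in the Sector 1 component and 0 elsewhere.
So Δx_3 = L_31 · (-60), where L_31 = adj(I−A)_31 / det(I−A) = 0.1050 / 0.16375.
Δx_3 = 0.1050 × (-60) / 0.16375 = -6.30 / 0.16375 ≈ -38.47.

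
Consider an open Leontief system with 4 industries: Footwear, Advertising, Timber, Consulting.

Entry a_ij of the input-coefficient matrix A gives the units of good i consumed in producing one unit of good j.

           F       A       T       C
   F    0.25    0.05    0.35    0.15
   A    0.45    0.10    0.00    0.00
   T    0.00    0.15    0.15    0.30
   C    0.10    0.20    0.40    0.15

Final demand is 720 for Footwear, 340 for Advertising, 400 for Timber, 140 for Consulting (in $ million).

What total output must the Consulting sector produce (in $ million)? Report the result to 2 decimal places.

I − A =
  [   0.75    -0.05    -0.35    -0.15]
  [  -0.45     0.90     0.00     0.00]
  [   0.00    -0.15     0.85    -0.30]
  [  -0.10    -0.20    -0.40     0.85]
Compute the cofactors C_ij = (−1)^(i+j)·(3×3 minor ij) of I−A; the adjugate is their transpose:
adj(I−A) = Cᵀ =
  [ 0.542250   0.130250   0.321750   0.209250]
  [ 0.271125   0.428625   0.160875   0.104625]
  [ 0.111375   0.139875   0.527625   0.205875]
  [ 0.180000   0.182000   0.324000   0.531000]
det(I−A) = Σ_j (I−A)_1j·C_1j = (0.75)(0.542250) + (-0.05)(0.271125) + (-0.35)(0.111375) + (-0.15)(0.180000) = 0.32715
(I − A)⁻¹ = adj(I−A) / det(I−A) ≈
  [   1.6575     0.3981     0.9835     0.6396]
  [   0.8287     1.3102     0.4917     0.3198]
  [   0.3404     0.4276     1.6128     0.6293]
  [   0.5502     0.5563     0.9904     1.6231]
x = (I − A)⁻¹ d = adj(I−A)·d / det(I−A), with det(I−A) = 0.32715:
  x_F = (0.542250·720 + 0.130250·340 + 0.321750·400 + 0.209250·140) / 0.32715 = 592.70 / 0.32715 ≈ 1811.71
  x_A = (0.271125·720 + 0.428625·340 + 0.160875·400 + 0.104625·140) / 0.32715 = 419.94 / 0.32715 ≈ 1283.63
  x_T = (0.111375·720 + 0.139875·340 + 0.527625·400 + 0.205875·140) / 0.32715 = 367.62 / 0.32715 ≈ 1123.70
  x_C = (0.180000·720 + 0.182000·340 + 0.324000·400 + 0.531000·140) / 0.32715 = 395.42 / 0.32715 ≈ 1208.68

x_C = 1208.68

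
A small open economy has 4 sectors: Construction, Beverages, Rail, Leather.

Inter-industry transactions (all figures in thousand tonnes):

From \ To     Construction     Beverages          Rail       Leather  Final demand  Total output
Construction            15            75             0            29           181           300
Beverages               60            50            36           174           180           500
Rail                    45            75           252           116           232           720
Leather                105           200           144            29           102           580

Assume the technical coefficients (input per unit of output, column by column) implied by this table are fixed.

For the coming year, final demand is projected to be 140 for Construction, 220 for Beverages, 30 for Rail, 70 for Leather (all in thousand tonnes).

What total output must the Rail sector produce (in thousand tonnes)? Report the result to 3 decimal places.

x_3 = 340.076

Technical coefficients a_ij = z_ij / X_j:
  a_11 = 15/300 = 0.05, a_21 = 60/300 = 0.20, a_31 = 45/300 = 0.15, a_41 = 105/300 = 0.35
  a_12 = 75/500 = 0.15, a_22 = 50/500 = 0.10, a_32 = 75/500 = 0.15, a_42 = 200/500 = 0.40
  a_13 = 0/720 = 0.00, a_23 = 36/720 = 0.05, a_33 = 252/720 = 0.35, a_43 = 144/720 = 0.20
  a_14 = 29/580 = 0.05, a_24 = 174/580 = 0.30, a_34 = 116/580 = 0.20, a_44 = 29/580 = 0.05
I − A =
  [   0.95    -0.15     0.00    -0.05]
  [  -0.20     0.90    -0.05    -0.30]
  [  -0.15    -0.15     0.65    -0.20]
  [  -0.35    -0.40    -0.20     0.95]
Compute the cofactors C_ij = (−1)^(i+j)·(3×3 minor ij) of I−A; the adjugate is their transpose:
adj(I−A) = Cᵀ =
  [ 0.421625   0.101125   0.026125   0.059625]
  [ 0.203375   0.535750   0.103250   0.201625]
  [ 0.233500   0.243625   0.634250   0.222750]
  [ 0.290125   0.314125   0.186625   0.528000]
det(I−A) = Σ_j (I−A)_1j·C_1j = (0.95)(0.421625) + (-0.15)(0.203375) + (0.00)(0.233500) + (-0.05)(0.290125) = 0.35553125
(I − A)⁻¹ = adj(I−A) / det(I−A) ≈
  [   1.1859     0.2844     0.0735     0.1677]
  [   0.5720     1.5069     0.2904     0.5671]
  [   0.6568     0.6852     1.7840     0.6265]
  [   0.8160     0.8835     0.5249     1.4851]
x = (I − A)⁻¹ d = adj(I−A)·d / det(I−A), with det(I−A) = 0.35553125:
  x_1 = (0.421625·140 + 0.101125·220 + 0.026125·30 + 0.059625·70) / 0.35553125 = 86.2325 / 0.35553125 ≈ 242.545
  x_2 = (0.203375·140 + 0.535750·220 + 0.103250·30 + 0.201625·70) / 0.35553125 = 163.54875 / 0.35553125 ≈ 460.012
  x_3 = (0.233500·140 + 0.243625·220 + 0.634250·30 + 0.222750·70) / 0.35553125 = 120.9075 / 0.35553125 ≈ 340.076
  x_4 = (0.290125·140 + 0.314125·220 + 0.186625·30 + 0.528000·70) / 0.35553125 = 152.28375 / 0.35553125 ≈ 428.327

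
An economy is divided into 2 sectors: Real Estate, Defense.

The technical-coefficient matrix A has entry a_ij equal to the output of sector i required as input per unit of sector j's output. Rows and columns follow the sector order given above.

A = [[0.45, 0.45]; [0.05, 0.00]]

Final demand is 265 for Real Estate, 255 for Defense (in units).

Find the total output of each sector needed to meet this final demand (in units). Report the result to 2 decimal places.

x_1 = 719.91, x_2 = 291.00

I − A =
  [   0.55    -0.45]
  [  -0.05     1.00]
det(I−A) = (0.55)(1.00) − (-0.45)(-0.05) = 0.5275
adj(I−A) = [[1.00, 0.45], [0.05, 0.55]]
(I − A)⁻¹ = adj(I−A) / det(I−A) ≈
  [   1.8957     0.8531]
  [   0.0948     1.0427]
x = (I − A)⁻¹ d = adj(I−A)·d / det(I−A), with det(I−A) = 0.5275:
  x_1 = (1.00·265 + 0.45·255) / 0.5275 = 379.75 / 0.5275 ≈ 719.91
  x_2 = (0.05·265 + 0.55·255) / 0.5275 = 153.50 / 0.5275 ≈ 291.00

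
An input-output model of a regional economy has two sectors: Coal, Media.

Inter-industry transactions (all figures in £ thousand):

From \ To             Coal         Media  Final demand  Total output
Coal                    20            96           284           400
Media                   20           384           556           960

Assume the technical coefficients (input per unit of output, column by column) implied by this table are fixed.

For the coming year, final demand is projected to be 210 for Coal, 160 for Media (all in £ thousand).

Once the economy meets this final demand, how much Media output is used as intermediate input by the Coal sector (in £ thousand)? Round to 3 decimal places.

z_MC = 12.566

Technical coefficients a_ij = z_ij / X_j:
  a_CC = 20/400 = 0.05, a_MC = 20/400 = 0.05
  a_CM = 96/960 = 0.10, a_MM = 384/960 = 0.40
I − A =
  [   0.95    -0.10]
  [  -0.05     0.60]
det(I−A) = (0.95)(0.60) − (-0.10)(-0.05) = 0.5650
adj(I−A) = [[0.60, 0.10], [0.05, 0.95]]
(I − A)⁻¹ = adj(I−A) / det(I−A) ≈
  [   1.0619     0.1770]
  [   0.0885     1.6814]
First solve x = (I − A)⁻¹ d = adj(I−A)·d / det(I−A); in particular x_C = (0.60·210 + 0.10·160) / 0.5650 = 142.00 / 0.5650 ≈ 251.32743.
Intermediate flow from M to C: z_MC = a_MC · x_C = 0.05 × 142.00 / 0.5650 = 7.10 / 0.5650 ≈ 12.566.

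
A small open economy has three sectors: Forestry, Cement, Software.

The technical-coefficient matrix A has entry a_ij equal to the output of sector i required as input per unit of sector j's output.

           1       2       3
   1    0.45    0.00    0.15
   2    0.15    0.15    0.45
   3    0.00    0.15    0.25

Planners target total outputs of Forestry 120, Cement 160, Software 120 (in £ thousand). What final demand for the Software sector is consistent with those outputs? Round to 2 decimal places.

d_3 = 66.00

I − A =
  [   0.55     0.00    -0.15]
  [  -0.15     0.85    -0.45]
  [   0.00    -0.15     0.75]
d = (I − A) x:
  d_1 = (+0.55)·120 + (+0.00)·160 + (-0.15)·120 = 48.00
  d_2 = (-0.15)·120 + (+0.85)·160 + (-0.45)·120 = 64.00
  d_3 = (+0.00)·120 + (-0.15)·160 + (+0.75)·120 = 66.00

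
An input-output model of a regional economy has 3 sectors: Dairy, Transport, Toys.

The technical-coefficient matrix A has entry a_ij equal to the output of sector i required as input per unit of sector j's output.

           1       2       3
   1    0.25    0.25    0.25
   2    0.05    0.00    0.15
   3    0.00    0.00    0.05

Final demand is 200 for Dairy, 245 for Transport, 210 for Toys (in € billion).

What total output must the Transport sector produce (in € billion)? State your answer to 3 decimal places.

x_2 = 300.178

I − A =
  [   0.75    -0.25    -0.25]
  [  -0.05     1.00    -0.15]
  [   0.00     0.00     0.95]
Cofactors of I−A, C_ij = (−1)^(i+j)·(minor ij) (rows/columns in the sector order above):
  C_11 = (1.00)(0.95) − (-0.15)(0.00) = 0.9500
  C_12 = −[(-0.05)(0.95) − (-0.15)(0.00)] = 0.0475
  C_13 = (-0.05)(0.00) − (1.00)(0.00) = 0.0000
  C_21 = −[(-0.25)(0.95) − (-0.25)(0.00)] = 0.2375
  C_22 = (0.75)(0.95) − (-0.25)(0.00) = 0.7125
  C_23 = −[(0.75)(0.00) − (-0.25)(0.00)] = 0.0000
  C_31 = (-0.25)(-0.15) − (-0.25)(1.00) = 0.2875
  C_32 = −[(0.75)(-0.15) − (-0.25)(-0.05)] = 0.1250
  C_33 = (0.75)(1.00) − (-0.25)(-0.05) = 0.7375
det(I−A) = Σ_j (I−A)_1j·C_1j = (0.75)(0.9500) + (-0.25)(0.0475) + (-0.25)(0.0000) = 0.700625
adj(I−A) = Cᵀ =
  [ 0.9500   0.2375   0.2875]
  [ 0.0475   0.7125   0.1250]
  [ 0.0000   0.0000   0.7375]
(I − A)⁻¹ = adj(I−A) / det(I−A) ≈
  [   1.3559     0.3390     0.4103]
  [   0.0678     1.0169     0.1784]
  [   0.0000     0.0000     1.0526]
x = (I − A)⁻¹ d = adj(I−A)·d / det(I−A), with det(I−A) = 0.700625:
  x_1 = (0.9500·200 + 0.2375·245 + 0.2875·210) / 0.700625 = 308.5625 / 0.700625 ≈ 440.410
  x_2 = (0.0475·200 + 0.7125·245 + 0.1250·210) / 0.700625 = 210.3125 / 0.700625 ≈ 300.178
  x_3 = (0.0000·200 + 0.0000·245 + 0.7375·210) / 0.700625 = 154.875 / 0.700625 ≈ 221.053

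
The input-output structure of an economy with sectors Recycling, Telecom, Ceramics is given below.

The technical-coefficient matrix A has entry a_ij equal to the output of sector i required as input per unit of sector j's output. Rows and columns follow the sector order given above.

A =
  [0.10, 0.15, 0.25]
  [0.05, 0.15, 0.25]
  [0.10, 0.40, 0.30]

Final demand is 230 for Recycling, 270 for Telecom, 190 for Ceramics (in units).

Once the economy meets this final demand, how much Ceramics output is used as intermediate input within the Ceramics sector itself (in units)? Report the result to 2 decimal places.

z_CC = 196.95

I − A =
  [   0.90    -0.15    -0.25]
  [  -0.05     0.85    -0.25]
  [  -0.10    -0.40     0.70]
Cofactors of I−A, C_ij = (−1)^(i+j)·(minor ij) (rows/columns in the sector order above):
  C_11 = (0.85)(0.70) − (-0.25)(-0.40) = 0.4950
  C_12 = −[(-0.05)(0.70) − (-0.25)(-0.10)] = 0.0600
  C_13 = (-0.05)(-0.40) − (0.85)(-0.10) = 0.1050
  C_21 = −[(-0.15)(0.70) − (-0.25)(-0.40)] = 0.2050
  C_22 = (0.90)(0.70) − (-0.25)(-0.10) = 0.6050
  C_23 = −[(0.90)(-0.40) − (-0.15)(-0.10)] = 0.3750
  C_31 = (-0.15)(-0.25) − (-0.25)(0.85) = 0.2500
  C_32 = −[(0.90)(-0.25) − (-0.25)(-0.05)] = 0.2375
  C_33 = (0.90)(0.85) − (-0.15)(-0.05) = 0.7575
det(I−A) = Σ_j (I−A)_1j·C_1j = (0.90)(0.4950) + (-0.15)(0.0600) + (-0.25)(0.1050) = 0.41025
adj(I−A) = Cᵀ =
  [ 0.4950   0.2050   0.2500]
  [ 0.0600   0.6050   0.2375]
  [ 0.1050   0.3750   0.7575]
(I − A)⁻¹ = adj(I−A) / det(I−A) ≈
  [   1.2066     0.4997     0.6094]
  [   0.1463     1.4747     0.5789]
  [   0.2559     0.9141     1.8464]
First solve x = (I − A)⁻¹ d = adj(I−A)·d / det(I−A); in particular x_C = (0.1050·230 + 0.3750·270 + 0.7575·190) / 0.41025 = 269.325 / 0.41025 ≈ 656.4899.
Intermediate flow from C to C: z_CC = a_CC · x_C = 0.30 × 269.325 / 0.41025 = 80.7975 / 0.41025 ≈ 196.95.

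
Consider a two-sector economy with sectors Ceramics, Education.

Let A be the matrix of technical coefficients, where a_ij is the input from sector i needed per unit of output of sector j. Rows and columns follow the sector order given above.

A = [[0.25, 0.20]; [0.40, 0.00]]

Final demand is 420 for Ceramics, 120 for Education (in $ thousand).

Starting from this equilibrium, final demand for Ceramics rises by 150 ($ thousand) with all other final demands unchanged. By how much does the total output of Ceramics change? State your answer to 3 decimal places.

Δx_C = 223.881

I − A =
  [   0.75    -0.20]
  [  -0.40     1.00]
det(I−A) = (0.75)(1.00) − (-0.20)(-0.40) = 0.6700
adj(I−A) = [[1.00, 0.20], [0.40, 0.75]]
(I − A)⁻¹ = adj(I−A) / det(I−A) ≈
  [   1.4925     0.2985]
  [   0.5970     1.1194]
Δx = (I − A)⁻¹ Δd with Δd having +150 in the Ceramics component and 0 elsewhere.
So Δx_C = L_CC · (+150), where L_CC = adj(I−A)_CC / det(I−A) = 1.00 / 0.6700.
Δx_C = 1.00 × (+150) / 0.6700 = 150.00 / 0.6700 ≈ 223.881.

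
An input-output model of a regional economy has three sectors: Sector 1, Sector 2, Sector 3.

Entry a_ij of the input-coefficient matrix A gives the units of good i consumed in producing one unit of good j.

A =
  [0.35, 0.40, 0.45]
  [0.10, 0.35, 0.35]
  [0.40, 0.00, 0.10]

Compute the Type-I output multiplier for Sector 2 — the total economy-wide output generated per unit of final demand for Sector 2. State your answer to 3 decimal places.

m_2 = 5.401

I − A =
  [   0.65    -0.40    -0.45]
  [  -0.10     0.65    -0.35]
  [  -0.40     0.00     0.90]
Cofactors of I−A, C_ij = (−1)^(i+j)·(minor ij) (rows/columns in the sector order above):
  C_11 = (0.65)(0.90) − (-0.35)(0.00) = 0.5850
  C_12 = −[(-0.10)(0.90) − (-0.35)(-0.40)] = 0.2300
  C_13 = (-0.10)(0.00) − (0.65)(-0.40) = 0.2600
  C_21 = −[(-0.40)(0.90) − (-0.45)(0.00)] = 0.3600
  C_22 = (0.65)(0.90) − (-0.45)(-0.40) = 0.4050
  C_23 = −[(0.65)(0.00) − (-0.40)(-0.40)] = 0.1600
  C_31 = (-0.40)(-0.35) − (-0.45)(0.65) = 0.4325
  C_32 = −[(0.65)(-0.35) − (-0.45)(-0.10)] = 0.2725
  C_33 = (0.65)(0.65) − (-0.40)(-0.10) = 0.3825
det(I−A) = Σ_j (I−A)_1j·C_1j = (0.65)(0.5850) + (-0.40)(0.2300) + (-0.45)(0.2600) = 0.17125
adj(I−A) = Cᵀ =
  [ 0.5850   0.3600   0.4325]
  [ 0.2300   0.4050   0.2725]
  [ 0.2600   0.1600   0.3825]
(I − A)⁻¹ = adj(I−A) / det(I−A) ≈
  [   3.4161     2.1022     2.5255]
  [   1.3431     2.3650     1.5912]
  [   1.5182     0.9343     2.2336]
The output multiplier for sector j is the column-j sum of the Leontief inverse (I − A)⁻¹ = adj(I−A) / det(I−A).
Column 2 of adj(I−A): (0.3600, 0.4050, 0.1600); det(I−A) = 0.17125.
m_2 = (0.3600 + 0.4050 + 0.1600) / 0.17125 = 0.925 / 0.17125 ≈ 5.401.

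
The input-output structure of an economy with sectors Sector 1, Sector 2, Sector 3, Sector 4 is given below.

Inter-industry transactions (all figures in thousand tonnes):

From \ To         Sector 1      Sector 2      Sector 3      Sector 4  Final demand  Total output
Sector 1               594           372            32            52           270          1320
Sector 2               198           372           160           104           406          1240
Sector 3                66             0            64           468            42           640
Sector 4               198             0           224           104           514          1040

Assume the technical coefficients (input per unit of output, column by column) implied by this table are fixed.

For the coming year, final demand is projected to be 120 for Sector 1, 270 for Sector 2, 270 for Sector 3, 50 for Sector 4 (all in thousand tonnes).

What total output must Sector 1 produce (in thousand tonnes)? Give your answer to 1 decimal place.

x_1 = 731.3

Technical coefficients a_ij = z_ij / X_j:
  a_11 = 594/1320 = 0.45, a_21 = 198/1320 = 0.15, a_31 = 66/1320 = 0.05, a_41 = 198/1320 = 0.15
  a_12 = 372/1240 = 0.30, a_22 = 372/1240 = 0.30, a_32 = 0/1240 = 0.00, a_42 = 0/1240 = 0.00
  a_13 = 32/640 = 0.05, a_23 = 160/640 = 0.25, a_33 = 64/640 = 0.10, a_43 = 224/640 = 0.35
  a_14 = 52/1040 = 0.05, a_24 = 104/1040 = 0.10, a_34 = 468/1040 = 0.45, a_44 = 104/1040 = 0.10
I − A =
  [   0.55    -0.30    -0.05    -0.05]
  [  -0.15     0.70    -0.25    -0.10]
  [  -0.05     0.00     0.90    -0.45]
  [  -0.15     0.00    -0.35     0.90]
Compute the cofactors C_ij = (−1)^(i+j)·(3×3 minor ij) of I−A; the adjugate is their transpose:
adj(I−A) = Cᵀ =
  [ 0.456750   0.195750   0.121750   0.108000]
  [ 0.141250   0.345625   0.151250   0.121875]
  [ 0.078750   0.033750   0.296250   0.156250]
  [ 0.106750   0.045750   0.135500   0.300500]
det(I−A) = Σ_j (I−A)_1j·C_1j = (0.55)(0.456750) + (-0.30)(0.141250) + (-0.05)(0.078750) + (-0.05)(0.106750) = 0.1995625
(I − A)⁻¹ = adj(I−A) / det(I−A) ≈
  [   2.2888     0.9809     0.6101     0.5412]
  [   0.7078     1.7319     0.7579     0.6107]
  [   0.3946     0.1691     1.4845     0.7830]
  [   0.5349     0.2293     0.6790     1.5058]
x = (I − A)⁻¹ d = adj(I−A)·d / det(I−A), with det(I−A) = 0.1995625:
  x_1 = (0.456750·120 + 0.195750·270 + 0.121750·270 + 0.108000·50) / 0.1995625 = 145.935 / 0.1995625 ≈ 731.3
  x_2 = (0.141250·120 + 0.345625·270 + 0.151250·270 + 0.121875·50) / 0.1995625 = 157.20 / 0.1995625 ≈ 787.7
  x_3 = (0.078750·120 + 0.033750·270 + 0.296250·270 + 0.156250·50) / 0.1995625 = 106.3625 / 0.1995625 ≈ 533.0
  x_4 = (0.106750·120 + 0.045750·270 + 0.135500·270 + 0.300500·50) / 0.1995625 = 76.7725 / 0.1995625 ≈ 384.7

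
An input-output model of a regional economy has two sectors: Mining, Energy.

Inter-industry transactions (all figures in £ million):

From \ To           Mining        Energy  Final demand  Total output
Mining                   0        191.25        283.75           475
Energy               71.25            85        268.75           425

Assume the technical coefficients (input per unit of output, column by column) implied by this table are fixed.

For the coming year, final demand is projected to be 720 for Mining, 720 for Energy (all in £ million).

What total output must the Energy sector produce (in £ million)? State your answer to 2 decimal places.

x_E = 1130.38

Technical coefficients a_ij = z_ij / X_j:
  a_MM = 0/475 = 0.00, a_EM = 71.25/475 = 0.15
  a_ME = 191.25/425 = 0.45, a_EE = 85/425 = 0.20
I − A =
  [   1.00    -0.45]
  [  -0.15     0.80]
det(I−A) = (1.00)(0.80) − (-0.45)(-0.15) = 0.7325
adj(I−A) = [[0.80, 0.45], [0.15, 1.00]]
(I − A)⁻¹ = adj(I−A) / det(I−A) ≈
  [   1.0922     0.6143]
  [   0.2048     1.3652]
x = (I − A)⁻¹ d = adj(I−A)·d / det(I−A), with det(I−A) = 0.7325:
  x_M = (0.80·720 + 0.45·720) / 0.7325 = 900.00 / 0.7325 ≈ 1228.67
  x_E = (0.15·720 + 1.00·720) / 0.7325 = 828.00 / 0.7325 ≈ 1130.38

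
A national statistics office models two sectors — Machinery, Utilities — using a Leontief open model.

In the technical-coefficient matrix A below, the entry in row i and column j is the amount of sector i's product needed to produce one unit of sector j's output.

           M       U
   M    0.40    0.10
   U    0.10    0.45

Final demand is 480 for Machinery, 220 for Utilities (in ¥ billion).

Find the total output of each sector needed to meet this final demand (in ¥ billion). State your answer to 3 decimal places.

I − A =
  [   0.60    -0.10]
  [  -0.10     0.55]
det(I−A) = (0.60)(0.55) − (-0.10)(-0.10) = 0.3200
adj(I−A) = [[0.55, 0.10], [0.10, 0.60]]
(I − A)⁻¹ = adj(I−A) / det(I−A) ≈
  [   1.7188     0.3125]
  [   0.3125     1.8750]
x = (I − A)⁻¹ d = adj(I−A)·d / det(I−A), with det(I−A) = 0.3200:
  x_M = (0.55·480 + 0.10·220) / 0.3200 = 286.00 / 0.3200 = 893.750
  x_U = (0.10·480 + 0.60·220) / 0.3200 = 180.00 / 0.3200 = 562.500

x_M = 893.750, x_U = 562.500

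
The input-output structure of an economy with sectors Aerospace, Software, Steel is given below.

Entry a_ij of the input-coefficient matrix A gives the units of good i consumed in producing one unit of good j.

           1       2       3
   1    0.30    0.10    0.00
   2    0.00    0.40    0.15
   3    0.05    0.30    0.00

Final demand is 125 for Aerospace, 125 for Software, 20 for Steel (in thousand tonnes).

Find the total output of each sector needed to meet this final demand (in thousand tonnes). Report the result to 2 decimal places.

x_1 = 211.93, x_2 = 233.49, x_3 = 100.64

I − A =
  [   0.70    -0.10     0.00]
  [   0.00     0.60    -0.15]
  [  -0.05    -0.30     1.00]
Cofactors of I−A, C_ij = (−1)^(i+j)·(minor ij) (rows/columns in the sector order above):
  C_11 = (0.60)(1.00) − (-0.15)(-0.30) = 0.5550
  C_12 = −[(0.00)(1.00) − (-0.15)(-0.05)] = 0.0075
  C_13 = (0.00)(-0.30) − (0.60)(-0.05) = 0.0300
  C_21 = −[(-0.10)(1.00) − (0.00)(-0.30)] = 0.1000
  C_22 = (0.70)(1.00) − (0.00)(-0.05) = 0.7000
  C_23 = −[(0.70)(-0.30) − (-0.10)(-0.05)] = 0.2150
  C_31 = (-0.10)(-0.15) − (0.00)(0.60) = 0.0150
  C_32 = −[(0.70)(-0.15) − (0.00)(0.00)] = 0.1050
  C_33 = (0.70)(0.60) − (-0.10)(0.00) = 0.4200
det(I−A) = Σ_j (I−A)_1j·C_1j = (0.70)(0.5550) + (-0.10)(0.0075) + (0.00)(0.0300) = 0.38775
adj(I−A) = Cᵀ =
  [ 0.5550   0.1000   0.0150]
  [ 0.0075   0.7000   0.1050]
  [ 0.0300   0.2150   0.4200]
(I − A)⁻¹ = adj(I−A) / det(I−A) ≈
  [   1.4313     0.2579     0.0387]
  [   0.0193     1.8053     0.2708]
  [   0.0774     0.5545     1.0832]
x = (I − A)⁻¹ d = adj(I−A)·d / det(I−A), with det(I−A) = 0.38775:
  x_1 = (0.5550·125 + 0.1000·125 + 0.0150·20) / 0.38775 = 82.175 / 0.38775 ≈ 211.93
  x_2 = (0.0075·125 + 0.7000·125 + 0.1050·20) / 0.38775 = 90.5375 / 0.38775 ≈ 233.49
  x_3 = (0.0300·125 + 0.2150·125 + 0.4200·20) / 0.38775 = 39.025 / 0.38775 ≈ 100.64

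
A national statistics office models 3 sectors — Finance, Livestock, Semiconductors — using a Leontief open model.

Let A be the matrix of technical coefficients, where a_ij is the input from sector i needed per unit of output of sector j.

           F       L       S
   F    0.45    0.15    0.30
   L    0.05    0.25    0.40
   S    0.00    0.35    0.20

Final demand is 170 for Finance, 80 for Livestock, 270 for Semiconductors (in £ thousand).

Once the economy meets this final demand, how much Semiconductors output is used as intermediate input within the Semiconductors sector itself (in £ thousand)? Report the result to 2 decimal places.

I − A =
  [   0.55    -0.15    -0.30]
  [  -0.05     0.75    -0.40]
  [   0.00    -0.35     0.80]
Cofactors of I−A, C_ij = (−1)^(i+j)·(minor ij) (rows/columns in the sector order above):
  C_11 = (0.75)(0.80) − (-0.40)(-0.35) = 0.4600
  C_12 = −[(-0.05)(0.80) − (-0.40)(0.00)] = 0.0400
  C_13 = (-0.05)(-0.35) − (0.75)(0.00) = 0.0175
  C_21 = −[(-0.15)(0.80) − (-0.30)(-0.35)] = 0.2250
  C_22 = (0.55)(0.80) − (-0.30)(0.00) = 0.4400
  C_23 = −[(0.55)(-0.35) − (-0.15)(0.00)] = 0.1925
  C_31 = (-0.15)(-0.40) − (-0.30)(0.75) = 0.2850
  C_32 = −[(0.55)(-0.40) − (-0.30)(-0.05)] = 0.2350
  C_33 = (0.55)(0.75) − (-0.15)(-0.05) = 0.4050
det(I−A) = Σ_j (I−A)_1j·C_1j = (0.55)(0.4600) + (-0.15)(0.0400) + (-0.30)(0.0175) = 0.24175
adj(I−A) = Cᵀ =
  [ 0.4600   0.2250   0.2850]
  [ 0.0400   0.4400   0.2350]
  [ 0.0175   0.1925   0.4050]
(I − A)⁻¹ = adj(I−A) / det(I−A) ≈
  [   1.9028     0.9307     1.1789]
  [   0.1655     1.8201     0.9721]
  [   0.0724     0.7963     1.6753]
First solve x = (I − A)⁻¹ d = adj(I−A)·d / det(I−A); in particular x_S = (0.0175·170 + 0.1925·80 + 0.4050·270) / 0.24175 = 127.725 / 0.24175 ≈ 528.3351.
Intermediate flow from S to S: z_SS = a_SS · x_S = 0.20 × 127.725 / 0.24175 = 25.545 / 0.24175 ≈ 105.67.

z_SS = 105.67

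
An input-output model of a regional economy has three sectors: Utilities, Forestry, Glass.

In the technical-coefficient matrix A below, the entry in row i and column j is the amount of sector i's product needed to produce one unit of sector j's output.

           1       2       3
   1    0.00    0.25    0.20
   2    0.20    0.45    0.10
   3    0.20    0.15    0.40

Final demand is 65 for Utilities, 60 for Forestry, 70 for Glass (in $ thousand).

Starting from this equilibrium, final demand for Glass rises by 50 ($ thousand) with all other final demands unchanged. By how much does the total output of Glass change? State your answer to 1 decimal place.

I − A =
  [   1.00    -0.25    -0.20]
  [  -0.20     0.55    -0.10]
  [  -0.20    -0.15     0.60]
Cofactors of I−A, C_ij = (−1)^(i+j)·(minor ij) (rows/columns in the sector order above):
  C_11 = (0.55)(0.60) − (-0.10)(-0.15) = 0.3150
  C_12 = −[(-0.20)(0.60) − (-0.10)(-0.20)] = 0.1400
  C_13 = (-0.20)(-0.15) − (0.55)(-0.20) = 0.1400
  C_21 = −[(-0.25)(0.60) − (-0.20)(-0.15)] = 0.1800
  C_22 = (1.00)(0.60) − (-0.20)(-0.20) = 0.5600
  C_23 = −[(1.00)(-0.15) − (-0.25)(-0.20)] = 0.2000
  C_31 = (-0.25)(-0.10) − (-0.20)(0.55) = 0.1350
  C_32 = −[(1.00)(-0.10) − (-0.20)(-0.20)] = 0.1400
  C_33 = (1.00)(0.55) − (-0.25)(-0.20) = 0.5000
det(I−A) = Σ_j (I−A)_1j·C_1j = (1.00)(0.3150) + (-0.25)(0.1400) + (-0.20)(0.1400) = 0.2520
adj(I−A) = Cᵀ =
  [ 0.3150   0.1800   0.1350]
  [ 0.1400   0.5600   0.1400]
  [ 0.1400   0.2000   0.5000]
(I − A)⁻¹ = adj(I−A) / det(I−A) ≈
  [   1.2500     0.7143     0.5357]
  [   0.5556     2.2222     0.5556]
  [   0.5556     0.7937     1.9841]
Δx = (I − A)⁻¹ Δd with Δd having +50 in the Glass component and 0 elsewhere.
So Δx_3 = L_33 · (+50), where L_33 = adj(I−A)_33 / det(I−A) = 0.5000 / 0.2520.
Δx_3 = 0.5000 × (+50) / 0.2520 = 25.00 / 0.2520 ≈ 99.2.

Δx_3 = 99.2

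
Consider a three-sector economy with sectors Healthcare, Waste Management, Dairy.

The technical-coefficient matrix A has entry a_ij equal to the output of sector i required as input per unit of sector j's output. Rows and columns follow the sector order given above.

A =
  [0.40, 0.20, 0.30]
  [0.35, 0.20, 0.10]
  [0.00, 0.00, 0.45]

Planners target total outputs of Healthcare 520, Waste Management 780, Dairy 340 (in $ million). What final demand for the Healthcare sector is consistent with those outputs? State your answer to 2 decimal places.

I − A =
  [   0.60    -0.20    -0.30]
  [  -0.35     0.80    -0.10]
  [   0.00     0.00     0.55]
d = (I − A) x:
  d_1 = (+0.60)·520 + (-0.20)·780 + (-0.30)·340 = 54.00
  d_2 = (-0.35)·520 + (+0.80)·780 + (-0.10)·340 = 408.00
  d_3 = (+0.00)·520 + (+0.00)·780 + (+0.55)·340 = 187.00

d_1 = 54.00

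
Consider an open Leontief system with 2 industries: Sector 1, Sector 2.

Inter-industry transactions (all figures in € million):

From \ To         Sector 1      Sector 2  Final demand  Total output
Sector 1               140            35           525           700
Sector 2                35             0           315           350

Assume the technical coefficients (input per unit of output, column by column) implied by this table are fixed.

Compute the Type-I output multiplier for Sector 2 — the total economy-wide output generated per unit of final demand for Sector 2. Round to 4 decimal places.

Technical coefficients a_ij = z_ij / X_j:
  a_11 = 140/700 = 0.20, a_21 = 35/700 = 0.05
  a_12 = 35/350 = 0.10, a_22 = 0/350 = 0.00
I − A =
  [   0.80    -0.10]
  [  -0.05     1.00]
det(I−A) = (0.80)(1.00) − (-0.10)(-0.05) = 0.7950
adj(I−A) = [[1.00, 0.10], [0.05, 0.80]]
(I − A)⁻¹ = adj(I−A) / det(I−A) ≈
  [   1.25786     0.12579]
  [   0.06289     1.00629]
The output multiplier for sector j is the column-j sum of the Leontief inverse (I − A)⁻¹ = adj(I−A) / det(I−A).
Column 2 of adj(I−A): (0.10, 0.80); det(I−A) = 0.7950.
m_2 = (0.10 + 0.80) / 0.7950 = 0.90 / 0.7950 ≈ 1.1321.

m_2 = 1.1321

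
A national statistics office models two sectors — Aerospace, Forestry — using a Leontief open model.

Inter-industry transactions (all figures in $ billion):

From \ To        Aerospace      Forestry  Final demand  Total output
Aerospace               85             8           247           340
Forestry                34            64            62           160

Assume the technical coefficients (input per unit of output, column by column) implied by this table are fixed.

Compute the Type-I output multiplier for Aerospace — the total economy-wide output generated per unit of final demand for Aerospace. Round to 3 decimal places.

Technical coefficients a_ij = z_ij / X_j:
  a_AA = 85/340 = 0.25, a_FA = 34/340 = 0.10
  a_AF = 8/160 = 0.05, a_FF = 64/160 = 0.40
I − A =
  [   0.75    -0.05]
  [  -0.10     0.60]
det(I−A) = (0.75)(0.60) − (-0.05)(-0.10) = 0.4450
adj(I−A) = [[0.60, 0.05], [0.10, 0.75]]
(I − A)⁻¹ = adj(I−A) / det(I−A) ≈
  [   1.3483     0.1124]
  [   0.2247     1.6854]
The output multiplier for sector j is the column-j sum of the Leontief inverse (I − A)⁻¹ = adj(I−A) / det(I−A).
Column A of adj(I−A): (0.60, 0.10); det(I−A) = 0.4450.
m_A = (0.60 + 0.10) / 0.4450 = 0.70 / 0.4450 ≈ 1.573.

m_A = 1.573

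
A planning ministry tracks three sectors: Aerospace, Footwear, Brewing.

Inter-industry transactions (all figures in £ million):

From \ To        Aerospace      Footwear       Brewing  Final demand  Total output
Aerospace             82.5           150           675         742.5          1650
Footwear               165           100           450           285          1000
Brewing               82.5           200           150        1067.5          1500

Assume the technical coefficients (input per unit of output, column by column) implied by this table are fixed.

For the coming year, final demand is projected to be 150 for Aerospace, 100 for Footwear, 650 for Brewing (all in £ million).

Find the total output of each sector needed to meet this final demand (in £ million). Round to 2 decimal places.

x_A = 640.45, x_F = 469.66, x_B = 862.17

Technical coefficients a_ij = z_ij / X_j:
  a_AA = 82.5/1650 = 0.05, a_FA = 165/1650 = 0.10, a_BA = 82.5/1650 = 0.05
  a_AF = 150/1000 = 0.15, a_FF = 100/1000 = 0.10, a_BF = 200/1000 = 0.20
  a_AB = 675/1500 = 0.45, a_FB = 450/1500 = 0.30, a_BB = 150/1500 = 0.10
I − A =
  [   0.95    -0.15    -0.45]
  [  -0.10     0.90    -0.30]
  [  -0.05    -0.20     0.90]
Cofactors of I−A, C_ij = (−1)^(i+j)·(minor ij) (rows/columns in the sector order above):
  C_11 = (0.90)(0.90) − (-0.30)(-0.20) = 0.7500
  C_12 = −[(-0.10)(0.90) − (-0.30)(-0.05)] = 0.1050
  C_13 = (-0.10)(-0.20) − (0.90)(-0.05) = 0.0650
  C_21 = −[(-0.15)(0.90) − (-0.45)(-0.20)] = 0.2250
  C_22 = (0.95)(0.90) − (-0.45)(-0.05) = 0.8325
  C_23 = −[(0.95)(-0.20) − (-0.15)(-0.05)] = 0.1975
  C_31 = (-0.15)(-0.30) − (-0.45)(0.90) = 0.4500
  C_32 = −[(0.95)(-0.30) − (-0.45)(-0.10)] = 0.3300
  C_33 = (0.95)(0.90) − (-0.15)(-0.10) = 0.8400
det(I−A) = Σ_j (I−A)_1j·C_1j = (0.95)(0.7500) + (-0.15)(0.1050) + (-0.45)(0.0650) = 0.6675
adj(I−A) = Cᵀ =
  [ 0.7500   0.2250   0.4500]
  [ 0.1050   0.8325   0.3300]
  [ 0.0650   0.1975   0.8400]
(I − A)⁻¹ = adj(I−A) / det(I−A) ≈
  [   1.1236     0.3371     0.6742]
  [   0.1573     1.2472     0.4944]
  [   0.0974     0.2959     1.2584]
x = (I − A)⁻¹ d = adj(I−A)·d / det(I−A), with det(I−A) = 0.6675:
  x_A = (0.7500·150 + 0.2250·100 + 0.4500·650) / 0.6675 = 427.50 / 0.6675 ≈ 640.45
  x_F = (0.1050·150 + 0.8325·100 + 0.3300·650) / 0.6675 = 313.50 / 0.6675 ≈ 469.66
  x_B = (0.0650·150 + 0.1975·100 + 0.8400·650) / 0.6675 = 575.50 / 0.6675 ≈ 862.17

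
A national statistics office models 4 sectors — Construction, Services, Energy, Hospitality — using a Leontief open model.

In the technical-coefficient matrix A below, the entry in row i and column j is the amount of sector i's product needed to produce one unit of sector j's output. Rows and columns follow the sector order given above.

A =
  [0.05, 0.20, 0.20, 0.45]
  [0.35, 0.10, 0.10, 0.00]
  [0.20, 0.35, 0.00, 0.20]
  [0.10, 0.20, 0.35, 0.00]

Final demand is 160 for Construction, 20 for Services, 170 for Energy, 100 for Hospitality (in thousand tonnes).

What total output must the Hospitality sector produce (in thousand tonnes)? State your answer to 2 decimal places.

I − A =
  [   0.95    -0.20    -0.20    -0.45]
  [  -0.35     0.90    -0.10     0.00]
  [  -0.20    -0.35     1.00    -0.20]
  [  -0.10    -0.20    -0.35     1.00]
Compute the cofactors C_ij = (−1)^(i+j)·(3×3 minor ij) of I−A; the adjugate is their transpose:
adj(I−A) = Cᵀ =
  [ 0.798000   0.409125   0.350750   0.429250]
  [ 0.347500   0.763000   0.215625   0.199500]
  [ 0.334500   0.416750   0.713000   0.293125]
  [ 0.266375   0.339375   0.327750   0.687250]
det(I−A) = Σ_j (I−A)_1j·C_1j = (0.95)(0.798000) + (-0.20)(0.347500) + (-0.20)(0.334500) + (-0.45)(0.266375) = 0.50183125
(I − A)⁻¹ = adj(I−A) / det(I−A) ≈
  [   1.5902     0.8153     0.6989     0.8554]
  [   0.6925     1.5204     0.4297     0.3975]
  [   0.6666     0.8305     1.4208     0.5841]
  [   0.5308     0.6763     0.6531     1.3695]
x = (I − A)⁻¹ d = adj(I−A)·d / det(I−A), with det(I−A) = 0.50183125:
  x_1 = (0.798000·160 + 0.409125·20 + 0.350750·170 + 0.429250·100) / 0.50183125 = 238.415 / 0.50183125 ≈ 475.09
  x_2 = (0.347500·160 + 0.763000·20 + 0.215625·170 + 0.199500·100) / 0.50183125 = 127.46625 / 0.50183125 ≈ 254.00
  x_3 = (0.334500·160 + 0.416750·20 + 0.713000·170 + 0.293125·100) / 0.50183125 = 212.3775 / 0.50183125 ≈ 423.21
  x_4 = (0.266375·160 + 0.339375·20 + 0.327750·170 + 0.687250·100) / 0.50183125 = 173.85 / 0.50183125 ≈ 346.43

x_4 = 346.43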